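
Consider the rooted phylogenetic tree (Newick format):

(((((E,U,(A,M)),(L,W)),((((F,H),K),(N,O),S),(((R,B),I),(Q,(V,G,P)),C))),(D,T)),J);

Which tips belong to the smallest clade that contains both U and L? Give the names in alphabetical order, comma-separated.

Tracing U: it sits inside (E,U,(A,M)).
Tracing L: it sits inside (L,W).
The smallest clade enclosing both is ((E,U,(A,M)),(L,W)); the answer is its 6 terminal taxa in alphabetical order.

A, E, L, M, U, W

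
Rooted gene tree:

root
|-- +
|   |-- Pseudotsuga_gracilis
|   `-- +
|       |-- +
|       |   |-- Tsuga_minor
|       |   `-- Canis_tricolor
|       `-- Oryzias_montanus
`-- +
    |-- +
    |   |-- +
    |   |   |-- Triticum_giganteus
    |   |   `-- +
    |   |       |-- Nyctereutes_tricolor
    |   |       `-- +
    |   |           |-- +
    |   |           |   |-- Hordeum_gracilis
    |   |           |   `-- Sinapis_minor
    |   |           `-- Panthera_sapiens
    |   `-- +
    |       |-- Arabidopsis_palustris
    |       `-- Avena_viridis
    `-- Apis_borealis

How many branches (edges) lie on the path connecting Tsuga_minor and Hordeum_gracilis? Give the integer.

The MRCA of Tsuga_minor and Hordeum_gracilis is the root of the tree.
From Tsuga_minor up to that node: 4 branches. From Hordeum_gracilis up to the same node: 7 branches. Total: 4 + 7 = 11.

11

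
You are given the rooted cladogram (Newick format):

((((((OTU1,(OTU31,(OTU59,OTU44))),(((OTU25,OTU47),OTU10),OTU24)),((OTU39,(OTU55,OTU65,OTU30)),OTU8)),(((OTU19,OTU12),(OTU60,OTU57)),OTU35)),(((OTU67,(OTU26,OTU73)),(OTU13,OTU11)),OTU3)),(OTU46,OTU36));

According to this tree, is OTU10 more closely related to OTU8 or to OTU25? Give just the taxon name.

The MRCA of OTU10 and OTU25 subtends ((OTU25,OTU47),OTU10) (3 taxa).
The MRCA of OTU10 and OTU8 subtends (((OTU1,(OTU31,(OTU59,OTU44))),(((OTU25,OTU47),OTU10),OTU24)),((OTU39,(OTU55,OTU65,OTU30)),OTU8)) (13 taxa).
The first is nested inside the second, so OTU10 shares a more recent common ancestor with OTU25.

OTU25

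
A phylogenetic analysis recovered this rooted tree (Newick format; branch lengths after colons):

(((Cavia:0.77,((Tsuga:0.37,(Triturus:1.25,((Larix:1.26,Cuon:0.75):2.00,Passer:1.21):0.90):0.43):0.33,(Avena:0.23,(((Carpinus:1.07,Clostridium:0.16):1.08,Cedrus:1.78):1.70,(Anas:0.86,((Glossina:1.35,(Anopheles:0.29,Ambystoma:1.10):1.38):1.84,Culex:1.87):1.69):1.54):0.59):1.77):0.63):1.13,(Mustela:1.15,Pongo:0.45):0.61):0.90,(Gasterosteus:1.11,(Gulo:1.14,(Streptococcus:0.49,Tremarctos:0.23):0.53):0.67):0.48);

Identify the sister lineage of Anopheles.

Ambystoma

Anopheles attaches to the tree at the node subtending (Anopheles,Ambystoma).
The other lineage descending from that same node — the sister group — is the single tip Ambystoma.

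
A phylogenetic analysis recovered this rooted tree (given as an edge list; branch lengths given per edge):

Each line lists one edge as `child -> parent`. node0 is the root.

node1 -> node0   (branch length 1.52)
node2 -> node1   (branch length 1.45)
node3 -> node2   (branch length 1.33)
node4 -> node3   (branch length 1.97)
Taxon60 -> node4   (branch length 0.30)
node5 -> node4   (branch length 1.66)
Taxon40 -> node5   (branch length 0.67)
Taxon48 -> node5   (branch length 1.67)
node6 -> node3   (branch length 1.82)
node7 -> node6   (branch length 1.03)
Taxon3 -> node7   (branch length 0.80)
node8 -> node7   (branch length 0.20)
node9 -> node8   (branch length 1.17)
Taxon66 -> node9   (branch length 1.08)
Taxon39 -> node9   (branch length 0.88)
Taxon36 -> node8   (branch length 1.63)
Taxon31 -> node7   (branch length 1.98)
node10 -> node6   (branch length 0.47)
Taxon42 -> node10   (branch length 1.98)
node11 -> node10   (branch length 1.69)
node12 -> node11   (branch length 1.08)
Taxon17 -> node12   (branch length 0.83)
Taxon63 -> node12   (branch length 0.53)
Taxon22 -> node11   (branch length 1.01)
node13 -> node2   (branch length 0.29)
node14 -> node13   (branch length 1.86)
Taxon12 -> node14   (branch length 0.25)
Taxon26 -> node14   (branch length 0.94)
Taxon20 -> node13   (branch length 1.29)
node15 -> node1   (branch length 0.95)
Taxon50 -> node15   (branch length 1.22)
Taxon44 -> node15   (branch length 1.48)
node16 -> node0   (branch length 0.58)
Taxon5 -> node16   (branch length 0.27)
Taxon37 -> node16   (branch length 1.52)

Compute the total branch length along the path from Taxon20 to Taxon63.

8.50

The path runs Taxon20 → … → MRCA → … → Taxon63; the MRCA is the node subtending (((Taxon60,(Taxon40,Taxon48)),((Taxon3,((Taxon66,Taxon39),Taxon36),Taxon31),(Taxon42,((Taxon17,Taxon63),Taxon22)))),((Taxon12,Taxon26),Taxon20)).
Branch lengths along that path: 1.29 + 0.29 + 1.33 + 1.82 + 0.47 + 1.69 + 1.08 + 0.53 = 8.50.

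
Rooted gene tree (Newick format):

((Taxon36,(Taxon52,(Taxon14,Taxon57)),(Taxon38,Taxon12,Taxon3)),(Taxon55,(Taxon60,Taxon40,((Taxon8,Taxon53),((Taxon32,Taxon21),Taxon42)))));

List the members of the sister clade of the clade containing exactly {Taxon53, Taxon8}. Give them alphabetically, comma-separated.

The clade containing exactly {Taxon53, Taxon8} attaches to the tree at the node subtending ((Taxon8,Taxon53),((Taxon32,Taxon21),Taxon42)).
The other lineage descending from that same node — the sister group — is ((Taxon32,Taxon21),Taxon42); its 3 tips in alphabetical order are the answer.

Taxon21, Taxon32, Taxon42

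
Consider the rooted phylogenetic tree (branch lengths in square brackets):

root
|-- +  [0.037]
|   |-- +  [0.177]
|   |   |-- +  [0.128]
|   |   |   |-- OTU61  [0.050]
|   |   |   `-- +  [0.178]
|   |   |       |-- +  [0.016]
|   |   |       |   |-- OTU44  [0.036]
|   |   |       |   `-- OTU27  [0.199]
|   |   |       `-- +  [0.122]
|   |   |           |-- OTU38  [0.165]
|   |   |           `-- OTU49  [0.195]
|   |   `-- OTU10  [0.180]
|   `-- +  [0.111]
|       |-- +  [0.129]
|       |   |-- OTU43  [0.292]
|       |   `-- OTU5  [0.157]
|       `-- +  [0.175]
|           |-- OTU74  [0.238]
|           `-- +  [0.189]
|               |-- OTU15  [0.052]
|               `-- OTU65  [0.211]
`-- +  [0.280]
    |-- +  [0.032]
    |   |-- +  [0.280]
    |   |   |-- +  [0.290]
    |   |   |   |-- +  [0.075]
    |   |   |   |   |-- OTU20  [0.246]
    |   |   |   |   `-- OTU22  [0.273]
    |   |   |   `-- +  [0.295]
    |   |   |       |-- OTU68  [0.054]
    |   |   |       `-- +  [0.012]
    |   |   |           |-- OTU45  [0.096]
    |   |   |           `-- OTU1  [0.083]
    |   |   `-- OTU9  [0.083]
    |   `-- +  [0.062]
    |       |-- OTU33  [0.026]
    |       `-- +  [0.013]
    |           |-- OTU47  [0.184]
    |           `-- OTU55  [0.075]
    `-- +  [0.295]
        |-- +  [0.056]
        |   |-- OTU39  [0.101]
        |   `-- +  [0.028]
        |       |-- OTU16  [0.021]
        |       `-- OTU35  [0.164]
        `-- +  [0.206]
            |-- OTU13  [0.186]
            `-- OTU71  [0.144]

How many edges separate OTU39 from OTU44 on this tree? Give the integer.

10

The MRCA of OTU39 and OTU44 is the root of the tree.
From OTU39 up to that node: 4 branches. From OTU44 up to the same node: 6 branches. Total: 4 + 6 = 10.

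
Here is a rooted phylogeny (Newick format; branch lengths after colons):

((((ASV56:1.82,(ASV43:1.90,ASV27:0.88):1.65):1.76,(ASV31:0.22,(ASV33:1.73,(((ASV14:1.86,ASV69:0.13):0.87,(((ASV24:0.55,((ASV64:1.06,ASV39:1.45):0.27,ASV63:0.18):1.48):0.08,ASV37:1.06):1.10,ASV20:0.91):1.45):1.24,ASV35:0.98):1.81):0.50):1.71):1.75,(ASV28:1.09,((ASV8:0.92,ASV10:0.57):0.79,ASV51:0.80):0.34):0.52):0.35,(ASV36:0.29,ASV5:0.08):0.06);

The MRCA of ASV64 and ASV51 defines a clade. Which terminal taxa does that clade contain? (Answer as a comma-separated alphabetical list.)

Tracing ASV64: it sits inside (ASV64,ASV39).
Tracing ASV51: it sits inside ((ASV8,ASV10),ASV51).
The smallest clade enclosing both is (((ASV56,(ASV43,ASV27)),(ASV31,(ASV33,(((ASV14,ASV69),(((ASV24,((ASV64,ASV39),ASV63)),ASV37),ASV20)),ASV35)))),(ASV28,((ASV8,ASV10),ASV51))); the answer is its 18 terminal taxa in alphabetical order.

ASV10, ASV14, ASV20, ASV24, ASV27, ASV28, ASV31, ASV33, ASV35, ASV37, ASV39, ASV43, ASV51, ASV56, ASV63, ASV64, ASV69, ASV8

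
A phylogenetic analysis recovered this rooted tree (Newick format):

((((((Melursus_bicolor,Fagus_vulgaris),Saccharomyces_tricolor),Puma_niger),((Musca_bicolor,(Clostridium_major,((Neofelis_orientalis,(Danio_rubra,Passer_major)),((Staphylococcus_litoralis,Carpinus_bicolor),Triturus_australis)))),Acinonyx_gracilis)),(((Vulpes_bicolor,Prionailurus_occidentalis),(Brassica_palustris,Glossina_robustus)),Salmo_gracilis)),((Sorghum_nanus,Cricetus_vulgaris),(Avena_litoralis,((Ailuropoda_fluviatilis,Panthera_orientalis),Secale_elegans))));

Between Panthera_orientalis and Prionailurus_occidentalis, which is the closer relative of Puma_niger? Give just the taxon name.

The MRCA of Puma_niger and Prionailurus_occidentalis subtends (((((Melursus_bicolor,Fagus_vulgaris),Saccharomyces_tricolor),Puma_niger),((Musca_bicolor,(Clostridium_major,((Neofelis_orientalis,(Danio_rubra,Passer_major)),((Staphylococcus_litoralis,Carpinus_bicolor),Triturus_australis)))),Acinonyx_gracilis)),(((Vulpes_bicolor,Prionailurus_occidentalis),(Brassica_palustris,Glossina_robustus)),Salmo_gracilis)) (18 taxa).
The MRCA of Puma_niger and Panthera_orientalis is the root, subtending the entire tree (24 taxa).
The first is nested inside the second, so Puma_niger shares a more recent common ancestor with Prionailurus_occidentalis.

Prionailurus_occidentalis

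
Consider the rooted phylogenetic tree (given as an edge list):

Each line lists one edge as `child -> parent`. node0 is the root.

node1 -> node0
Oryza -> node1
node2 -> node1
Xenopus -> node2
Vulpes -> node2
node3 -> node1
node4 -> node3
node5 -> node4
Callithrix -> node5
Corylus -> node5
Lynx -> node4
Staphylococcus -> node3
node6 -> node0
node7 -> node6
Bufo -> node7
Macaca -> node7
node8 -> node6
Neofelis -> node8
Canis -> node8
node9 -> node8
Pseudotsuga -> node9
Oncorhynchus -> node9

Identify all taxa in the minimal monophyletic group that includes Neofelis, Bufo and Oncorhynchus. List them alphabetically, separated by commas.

Bufo, Canis, Macaca, Neofelis, Oncorhynchus, Pseudotsuga

Tracing Neofelis: it sits inside (Neofelis,Canis,(Pseudotsuga,Oncorhynchus)).
Tracing Bufo: it sits inside (Bufo,Macaca).
Tracing Oncorhynchus: it sits inside (Pseudotsuga,Oncorhynchus).
The smallest clade enclosing all 3 is ((Bufo,Macaca),(Neofelis,Canis,(Pseudotsuga,Oncorhynchus))); the answer is its 6 terminal taxa in alphabetical order.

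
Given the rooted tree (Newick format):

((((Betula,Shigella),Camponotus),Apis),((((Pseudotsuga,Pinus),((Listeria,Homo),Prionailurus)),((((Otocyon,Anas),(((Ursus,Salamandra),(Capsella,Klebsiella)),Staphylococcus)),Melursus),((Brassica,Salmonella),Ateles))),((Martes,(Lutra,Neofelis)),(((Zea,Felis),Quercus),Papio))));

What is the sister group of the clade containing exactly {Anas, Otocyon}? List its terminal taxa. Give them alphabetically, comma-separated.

Capsella, Klebsiella, Salamandra, Staphylococcus, Ursus

The clade containing exactly {Anas, Otocyon} attaches to the tree at the node subtending ((Otocyon,Anas),(((Ursus,Salamandra),(Capsella,Klebsiella)),Staphylococcus)).
The other lineage descending from that same node — the sister group — is (((Ursus,Salamandra),(Capsella,Klebsiella)),Staphylococcus); its 5 tips in alphabetical order are the answer.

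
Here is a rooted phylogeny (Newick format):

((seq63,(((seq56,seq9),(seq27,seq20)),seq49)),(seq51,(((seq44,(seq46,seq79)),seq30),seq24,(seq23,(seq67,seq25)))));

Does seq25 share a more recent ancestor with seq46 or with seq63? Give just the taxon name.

seq46

The MRCA of seq25 and seq46 subtends (((seq44,(seq46,seq79)),seq30),seq24,(seq23,(seq67,seq25))) (8 taxa).
The MRCA of seq25 and seq63 is the root, subtending the entire tree (15 taxa).
The first is nested inside the second, so seq25 shares a more recent common ancestor with seq46.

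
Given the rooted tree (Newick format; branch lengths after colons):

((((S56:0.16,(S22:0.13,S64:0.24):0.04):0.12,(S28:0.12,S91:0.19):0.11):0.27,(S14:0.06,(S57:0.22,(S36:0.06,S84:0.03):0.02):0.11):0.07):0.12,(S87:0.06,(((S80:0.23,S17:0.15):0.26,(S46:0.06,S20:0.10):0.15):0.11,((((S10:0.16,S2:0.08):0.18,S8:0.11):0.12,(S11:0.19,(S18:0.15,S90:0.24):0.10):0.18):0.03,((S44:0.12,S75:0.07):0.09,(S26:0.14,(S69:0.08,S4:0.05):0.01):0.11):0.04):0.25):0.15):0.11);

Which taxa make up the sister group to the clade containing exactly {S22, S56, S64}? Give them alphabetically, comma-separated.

S28, S91

The clade containing exactly {S22, S56, S64} attaches to the tree at the node subtending ((S56,(S22,S64)),(S28,S91)).
The other lineage descending from that same node — the sister group — is (S28,S91); its 2 tips in alphabetical order are the answer.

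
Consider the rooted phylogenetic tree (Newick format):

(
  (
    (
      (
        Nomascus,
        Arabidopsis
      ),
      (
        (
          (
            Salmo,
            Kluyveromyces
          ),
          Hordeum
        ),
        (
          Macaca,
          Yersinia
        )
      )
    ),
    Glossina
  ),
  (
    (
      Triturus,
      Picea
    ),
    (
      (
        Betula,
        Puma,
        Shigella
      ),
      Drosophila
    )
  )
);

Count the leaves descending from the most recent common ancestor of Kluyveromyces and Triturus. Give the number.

The MRCA of Kluyveromyces and Triturus is the root, so the clade is the entire tree.
That clade contains 14 terminal taxa: Arabidopsis, Betula, Drosophila, Glossina, Hordeum, Kluyveromyces, Macaca, Nomascus, Picea, Puma, Salmo, Shigella, Triturus, Yersinia.

14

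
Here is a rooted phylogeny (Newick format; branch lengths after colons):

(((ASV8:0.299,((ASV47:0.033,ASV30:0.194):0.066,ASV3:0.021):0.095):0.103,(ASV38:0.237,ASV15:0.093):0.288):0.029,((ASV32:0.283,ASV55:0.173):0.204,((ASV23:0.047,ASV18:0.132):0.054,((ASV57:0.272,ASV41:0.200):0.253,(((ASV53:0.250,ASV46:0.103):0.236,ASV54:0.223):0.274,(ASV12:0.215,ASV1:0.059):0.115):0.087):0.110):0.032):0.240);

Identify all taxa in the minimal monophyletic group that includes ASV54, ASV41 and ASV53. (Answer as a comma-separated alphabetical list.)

Tracing ASV54: it sits inside ((ASV53,ASV46),ASV54).
Tracing ASV41: it sits inside (ASV57,ASV41).
Tracing ASV53: it sits inside (ASV53,ASV46).
The smallest clade enclosing all 3 is ((ASV57,ASV41),(((ASV53,ASV46),ASV54),(ASV12,ASV1))); the answer is its 7 terminal taxa in alphabetical order.

ASV1, ASV12, ASV41, ASV46, ASV53, ASV54, ASV57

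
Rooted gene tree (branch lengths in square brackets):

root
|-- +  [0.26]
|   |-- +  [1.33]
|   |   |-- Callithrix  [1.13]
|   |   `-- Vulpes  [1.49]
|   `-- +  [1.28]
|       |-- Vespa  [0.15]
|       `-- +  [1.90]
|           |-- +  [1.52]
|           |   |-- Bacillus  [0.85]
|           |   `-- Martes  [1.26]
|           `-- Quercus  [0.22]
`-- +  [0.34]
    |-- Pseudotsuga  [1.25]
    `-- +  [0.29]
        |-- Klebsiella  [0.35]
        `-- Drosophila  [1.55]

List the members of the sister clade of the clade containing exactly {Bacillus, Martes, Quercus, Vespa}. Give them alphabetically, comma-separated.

The clade containing exactly {Bacillus, Martes, Quercus, Vespa} attaches to the tree at the node subtending ((Callithrix,Vulpes),(Vespa,((Bacillus,Martes),Quercus))).
The other lineage descending from that same node — the sister group — is (Callithrix,Vulpes); its 2 tips in alphabetical order are the answer.

Callithrix, Vulpes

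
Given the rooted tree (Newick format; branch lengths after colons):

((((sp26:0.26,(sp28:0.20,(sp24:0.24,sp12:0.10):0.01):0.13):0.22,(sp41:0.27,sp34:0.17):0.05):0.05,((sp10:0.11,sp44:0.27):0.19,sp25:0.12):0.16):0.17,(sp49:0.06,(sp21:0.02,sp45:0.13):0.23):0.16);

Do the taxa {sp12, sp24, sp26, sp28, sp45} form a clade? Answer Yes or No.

No

The MRCA of the listed taxa is the root, so the smallest clade containing them is the whole tree.
That clade also contains sp10, sp21, sp25, sp34, sp41, sp44, sp49, which are not in the proposed group, so the group is not monophyletic.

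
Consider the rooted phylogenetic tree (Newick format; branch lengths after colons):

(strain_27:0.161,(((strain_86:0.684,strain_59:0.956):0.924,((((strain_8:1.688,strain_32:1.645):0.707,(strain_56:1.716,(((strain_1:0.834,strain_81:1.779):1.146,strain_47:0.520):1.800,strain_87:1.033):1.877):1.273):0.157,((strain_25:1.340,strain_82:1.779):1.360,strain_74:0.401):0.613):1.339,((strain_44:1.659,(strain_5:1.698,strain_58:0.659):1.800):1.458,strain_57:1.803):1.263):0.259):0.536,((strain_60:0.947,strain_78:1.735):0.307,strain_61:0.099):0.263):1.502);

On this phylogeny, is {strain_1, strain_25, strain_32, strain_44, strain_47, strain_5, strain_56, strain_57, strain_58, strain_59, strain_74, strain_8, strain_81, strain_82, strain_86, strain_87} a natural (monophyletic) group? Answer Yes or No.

The most recent common ancestor of these taxa subtends ((strain_86,strain_59),((((strain_8,strain_32),(strain_56,(((strain_1,strain_81),strain_47),strain_87))),((strain_25,strain_82),strain_74)),((strain_44,(strain_5,strain_58)),strain_57))).
That clade has exactly 16 tips — every listed taxon and nothing else — so the group is monophyletic.

Yes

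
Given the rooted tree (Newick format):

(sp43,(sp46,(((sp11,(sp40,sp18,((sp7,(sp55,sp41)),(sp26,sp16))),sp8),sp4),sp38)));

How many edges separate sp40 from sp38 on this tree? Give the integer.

5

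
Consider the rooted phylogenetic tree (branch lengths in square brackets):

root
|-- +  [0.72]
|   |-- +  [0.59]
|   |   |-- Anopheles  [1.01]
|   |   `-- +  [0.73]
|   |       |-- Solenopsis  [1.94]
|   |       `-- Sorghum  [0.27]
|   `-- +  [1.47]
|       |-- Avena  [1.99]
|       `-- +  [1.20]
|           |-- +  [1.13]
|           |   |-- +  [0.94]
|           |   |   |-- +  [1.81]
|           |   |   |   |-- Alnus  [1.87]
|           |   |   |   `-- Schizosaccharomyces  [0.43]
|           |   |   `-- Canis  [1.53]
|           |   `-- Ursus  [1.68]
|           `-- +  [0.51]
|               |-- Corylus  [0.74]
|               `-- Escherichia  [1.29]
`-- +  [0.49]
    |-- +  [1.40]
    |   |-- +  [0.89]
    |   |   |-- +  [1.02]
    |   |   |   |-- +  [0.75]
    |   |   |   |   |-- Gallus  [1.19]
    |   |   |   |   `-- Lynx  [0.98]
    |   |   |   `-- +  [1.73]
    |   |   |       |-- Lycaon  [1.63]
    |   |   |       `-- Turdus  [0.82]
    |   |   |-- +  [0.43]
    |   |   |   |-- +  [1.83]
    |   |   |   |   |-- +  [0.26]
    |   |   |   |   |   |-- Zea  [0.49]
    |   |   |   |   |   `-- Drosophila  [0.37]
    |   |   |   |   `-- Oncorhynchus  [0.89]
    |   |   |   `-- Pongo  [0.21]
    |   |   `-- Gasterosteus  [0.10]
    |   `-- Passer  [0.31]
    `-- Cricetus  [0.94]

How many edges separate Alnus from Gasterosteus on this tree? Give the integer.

11

The MRCA of Alnus and Gasterosteus is the root of the tree.
From Alnus up to that node: 7 branches. From Gasterosteus up to the same node: 4 branches. Total: 7 + 4 = 11.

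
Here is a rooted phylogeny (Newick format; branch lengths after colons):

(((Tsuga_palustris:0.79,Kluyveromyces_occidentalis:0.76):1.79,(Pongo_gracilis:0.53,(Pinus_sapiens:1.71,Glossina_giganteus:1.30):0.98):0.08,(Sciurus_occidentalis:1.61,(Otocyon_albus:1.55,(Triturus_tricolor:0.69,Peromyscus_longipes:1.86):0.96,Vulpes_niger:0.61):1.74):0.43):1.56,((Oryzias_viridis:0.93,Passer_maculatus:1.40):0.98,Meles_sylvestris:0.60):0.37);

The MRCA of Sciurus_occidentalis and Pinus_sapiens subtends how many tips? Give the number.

The MRCA of Sciurus_occidentalis and Pinus_sapiens is the node subtending ((Tsuga_palustris,Kluyveromyces_occidentalis),(Pongo_gracilis,(Pinus_sapiens,Glossina_giganteus)),(Sciurus_occidentalis,(Otocyon_albus,(Triturus_tricolor,Peromyscus_longipes),Vulpes_niger))).
That clade contains 10 terminal taxa: Glossina_giganteus, Kluyveromyces_occidentalis, Otocyon_albus, Peromyscus_longipes, Pinus_sapiens, Pongo_gracilis, Sciurus_occidentalis, Triturus_tricolor, Tsuga_palustris, Vulpes_niger.

10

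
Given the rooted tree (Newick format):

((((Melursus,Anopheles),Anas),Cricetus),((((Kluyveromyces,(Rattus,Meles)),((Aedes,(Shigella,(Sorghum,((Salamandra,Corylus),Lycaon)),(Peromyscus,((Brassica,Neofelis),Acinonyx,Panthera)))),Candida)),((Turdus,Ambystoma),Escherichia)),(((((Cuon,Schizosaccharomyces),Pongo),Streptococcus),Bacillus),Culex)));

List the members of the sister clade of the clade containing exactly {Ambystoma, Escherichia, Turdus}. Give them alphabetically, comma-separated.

Acinonyx, Aedes, Brassica, Candida, Corylus, Kluyveromyces, Lycaon, Meles, Neofelis, Panthera, Peromyscus, Rattus, Salamandra, Shigella, Sorghum

The clade containing exactly {Ambystoma, Escherichia, Turdus} attaches to the tree at the node subtending (((Kluyveromyces,(Rattus,Meles)),((Aedes,(Shigella,(Sorghum,((Salamandra,Corylus),Lycaon)),(Peromyscus,((Brassica,Neofelis),Acinonyx,Panthera)))),Candida)),((Turdus,Ambystoma),Escherichia)).
The other lineage descending from that same node — the sister group — is ((Kluyveromyces,(Rattus,Meles)),((Aedes,(Shigella,(Sorghum,((Salamandra,Corylus),Lycaon)),(Peromyscus,((Brassica,Neofelis),Acinonyx,Panthera)))),Candida)); its 15 tips in alphabetical order are the answer.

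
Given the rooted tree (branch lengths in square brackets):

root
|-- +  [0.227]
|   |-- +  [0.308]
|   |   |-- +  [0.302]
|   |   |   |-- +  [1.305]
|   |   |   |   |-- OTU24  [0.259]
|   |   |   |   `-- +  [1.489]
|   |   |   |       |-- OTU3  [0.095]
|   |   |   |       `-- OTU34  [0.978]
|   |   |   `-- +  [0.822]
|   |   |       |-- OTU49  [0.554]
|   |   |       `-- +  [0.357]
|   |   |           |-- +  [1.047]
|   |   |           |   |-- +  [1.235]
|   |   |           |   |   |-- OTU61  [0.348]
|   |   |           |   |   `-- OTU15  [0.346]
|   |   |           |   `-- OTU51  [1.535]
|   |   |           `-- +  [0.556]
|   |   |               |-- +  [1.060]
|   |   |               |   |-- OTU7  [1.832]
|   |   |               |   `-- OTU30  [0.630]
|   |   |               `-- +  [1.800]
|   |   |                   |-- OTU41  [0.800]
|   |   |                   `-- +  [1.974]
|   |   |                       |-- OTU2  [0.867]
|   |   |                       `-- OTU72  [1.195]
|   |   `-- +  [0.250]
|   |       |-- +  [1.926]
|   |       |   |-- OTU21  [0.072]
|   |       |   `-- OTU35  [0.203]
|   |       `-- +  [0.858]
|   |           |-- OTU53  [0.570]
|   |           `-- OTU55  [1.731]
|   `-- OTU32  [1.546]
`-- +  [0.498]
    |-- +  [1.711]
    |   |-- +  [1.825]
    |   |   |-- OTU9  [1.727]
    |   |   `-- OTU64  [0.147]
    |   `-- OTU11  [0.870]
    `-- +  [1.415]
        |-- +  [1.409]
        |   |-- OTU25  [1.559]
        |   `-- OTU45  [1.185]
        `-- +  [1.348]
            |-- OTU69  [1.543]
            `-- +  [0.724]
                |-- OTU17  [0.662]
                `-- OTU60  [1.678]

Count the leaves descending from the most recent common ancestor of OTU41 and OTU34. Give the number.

12

The MRCA of OTU41 and OTU34 is the node subtending ((OTU24,(OTU3,OTU34)),(OTU49,(((OTU61,OTU15),OTU51),((OTU7,OTU30),(OTU41,(OTU2,OTU72)))))).
That clade contains 12 terminal taxa: OTU15, OTU2, OTU24, OTU3, OTU30, OTU34, OTU41, OTU49, OTU51, OTU61, OTU7, OTU72.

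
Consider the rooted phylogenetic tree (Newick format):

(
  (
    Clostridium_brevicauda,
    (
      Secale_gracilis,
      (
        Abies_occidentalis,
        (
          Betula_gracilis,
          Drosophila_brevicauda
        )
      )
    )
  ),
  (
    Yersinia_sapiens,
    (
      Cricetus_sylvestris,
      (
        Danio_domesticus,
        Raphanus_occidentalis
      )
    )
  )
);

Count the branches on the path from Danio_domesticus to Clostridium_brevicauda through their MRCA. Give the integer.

The MRCA of Danio_domesticus and Clostridium_brevicauda is the root of the tree.
From Danio_domesticus up to that node: 4 branches. From Clostridium_brevicauda up to the same node: 2 branches. Total: 4 + 2 = 6.

6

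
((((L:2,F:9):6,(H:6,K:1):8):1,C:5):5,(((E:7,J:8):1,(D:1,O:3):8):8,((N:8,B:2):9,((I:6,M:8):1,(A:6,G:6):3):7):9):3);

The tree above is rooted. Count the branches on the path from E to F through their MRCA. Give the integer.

8

The MRCA of E and F is the root of the tree.
From E up to that node: 4 branches. From F up to the same node: 4 branches. Total: 4 + 4 = 8.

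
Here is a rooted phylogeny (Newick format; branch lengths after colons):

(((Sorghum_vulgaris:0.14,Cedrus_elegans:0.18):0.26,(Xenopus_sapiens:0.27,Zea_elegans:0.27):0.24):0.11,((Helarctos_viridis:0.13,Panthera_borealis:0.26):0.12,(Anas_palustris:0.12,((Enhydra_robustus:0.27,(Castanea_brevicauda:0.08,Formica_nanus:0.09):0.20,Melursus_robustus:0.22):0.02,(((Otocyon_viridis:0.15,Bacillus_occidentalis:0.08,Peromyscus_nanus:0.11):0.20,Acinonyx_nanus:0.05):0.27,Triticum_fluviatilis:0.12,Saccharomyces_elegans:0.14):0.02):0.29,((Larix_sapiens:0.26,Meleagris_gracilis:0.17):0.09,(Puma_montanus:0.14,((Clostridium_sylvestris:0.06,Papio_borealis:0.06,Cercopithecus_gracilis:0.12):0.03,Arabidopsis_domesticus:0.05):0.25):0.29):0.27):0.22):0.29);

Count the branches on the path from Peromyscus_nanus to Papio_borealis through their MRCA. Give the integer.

10

The MRCA of Peromyscus_nanus and Papio_borealis is the node subtending (Anas_palustris,((Enhydra_robustus,(Castanea_brevicauda,Formica_nanus),Melursus_robustus),(((Otocyon_viridis,Bacillus_occidentalis,Peromyscus_nanus),Acinonyx_nanus),Triticum_fluviatilis,Saccharomyces_elegans)),((Larix_sapiens,Meleagris_gracilis),(Puma_montanus,((Clostridium_sylvestris,Papio_borealis,Cercopithecus_gracilis),Arabidopsis_domesticus)))).
From Peromyscus_nanus up to that node: 5 branches. From Papio_borealis up to the same node: 5 branches. Total: 5 + 5 = 10.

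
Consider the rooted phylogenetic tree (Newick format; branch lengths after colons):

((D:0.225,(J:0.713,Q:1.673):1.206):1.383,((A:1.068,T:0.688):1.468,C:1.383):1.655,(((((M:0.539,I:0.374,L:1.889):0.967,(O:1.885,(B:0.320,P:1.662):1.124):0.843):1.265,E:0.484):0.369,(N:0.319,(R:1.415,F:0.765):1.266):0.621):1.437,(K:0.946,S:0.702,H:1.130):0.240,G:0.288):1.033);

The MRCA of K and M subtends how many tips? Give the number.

The MRCA of K and M is the node subtending (((((M,I,L),(O,(B,P))),E),(N,(R,F))),(K,S,H),G).
That clade contains 14 terminal taxa: B, E, F, G, H, I, K, L, M, N, O, P, R, S.

14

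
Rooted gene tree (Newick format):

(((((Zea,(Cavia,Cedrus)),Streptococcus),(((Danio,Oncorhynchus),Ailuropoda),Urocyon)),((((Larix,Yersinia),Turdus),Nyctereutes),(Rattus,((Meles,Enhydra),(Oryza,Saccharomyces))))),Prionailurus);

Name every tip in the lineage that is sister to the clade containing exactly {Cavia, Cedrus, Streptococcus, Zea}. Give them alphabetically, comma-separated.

The clade containing exactly {Cavia, Cedrus, Streptococcus, Zea} attaches to the tree at the node subtending (((Zea,(Cavia,Cedrus)),Streptococcus),(((Danio,Oncorhynchus),Ailuropoda),Urocyon)).
The other lineage descending from that same node — the sister group — is (((Danio,Oncorhynchus),Ailuropoda),Urocyon); its 4 tips in alphabetical order are the answer.

Ailuropoda, Danio, Oncorhynchus, Urocyon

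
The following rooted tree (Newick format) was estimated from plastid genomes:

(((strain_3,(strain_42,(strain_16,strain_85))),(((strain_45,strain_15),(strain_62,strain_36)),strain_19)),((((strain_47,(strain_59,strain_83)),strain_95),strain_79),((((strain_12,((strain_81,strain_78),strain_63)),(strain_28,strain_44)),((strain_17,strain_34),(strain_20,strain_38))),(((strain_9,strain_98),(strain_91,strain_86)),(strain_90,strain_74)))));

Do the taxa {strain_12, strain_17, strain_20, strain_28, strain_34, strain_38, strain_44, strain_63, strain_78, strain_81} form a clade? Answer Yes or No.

Yes

The most recent common ancestor of these taxa subtends (((strain_12,((strain_81,strain_78),strain_63)),(strain_28,strain_44)),((strain_17,strain_34),(strain_20,strain_38))).
That clade has exactly 10 tips — every listed taxon and nothing else — so the group is monophyletic.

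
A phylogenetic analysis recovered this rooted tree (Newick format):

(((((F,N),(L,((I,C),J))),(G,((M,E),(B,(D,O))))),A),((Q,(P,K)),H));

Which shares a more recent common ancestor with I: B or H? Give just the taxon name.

The MRCA of I and B subtends (((F,N),(L,((I,C),J))),(G,((M,E),(B,(D,O))))) (12 taxa).
The MRCA of I and H is the root, subtending the entire tree (17 taxa).
The first is nested inside the second, so I shares a more recent common ancestor with B.

B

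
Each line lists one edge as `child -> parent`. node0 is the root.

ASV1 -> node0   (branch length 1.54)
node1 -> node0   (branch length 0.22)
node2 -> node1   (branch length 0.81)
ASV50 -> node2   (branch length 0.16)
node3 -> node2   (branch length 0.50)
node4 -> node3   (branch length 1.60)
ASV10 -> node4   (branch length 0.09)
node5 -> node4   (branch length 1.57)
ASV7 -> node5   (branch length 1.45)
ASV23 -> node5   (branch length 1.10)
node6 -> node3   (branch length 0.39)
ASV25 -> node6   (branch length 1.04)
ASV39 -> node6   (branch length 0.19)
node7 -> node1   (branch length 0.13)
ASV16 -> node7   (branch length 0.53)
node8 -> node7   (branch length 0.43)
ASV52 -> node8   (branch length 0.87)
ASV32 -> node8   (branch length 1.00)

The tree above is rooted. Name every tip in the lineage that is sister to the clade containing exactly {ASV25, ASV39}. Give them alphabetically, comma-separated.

The clade containing exactly {ASV25, ASV39} attaches to the tree at the node subtending ((ASV10,(ASV7,ASV23)),(ASV25,ASV39)).
The other lineage descending from that same node — the sister group — is (ASV10,(ASV7,ASV23)); its 3 tips in alphabetical order are the answer.

ASV10, ASV23, ASV7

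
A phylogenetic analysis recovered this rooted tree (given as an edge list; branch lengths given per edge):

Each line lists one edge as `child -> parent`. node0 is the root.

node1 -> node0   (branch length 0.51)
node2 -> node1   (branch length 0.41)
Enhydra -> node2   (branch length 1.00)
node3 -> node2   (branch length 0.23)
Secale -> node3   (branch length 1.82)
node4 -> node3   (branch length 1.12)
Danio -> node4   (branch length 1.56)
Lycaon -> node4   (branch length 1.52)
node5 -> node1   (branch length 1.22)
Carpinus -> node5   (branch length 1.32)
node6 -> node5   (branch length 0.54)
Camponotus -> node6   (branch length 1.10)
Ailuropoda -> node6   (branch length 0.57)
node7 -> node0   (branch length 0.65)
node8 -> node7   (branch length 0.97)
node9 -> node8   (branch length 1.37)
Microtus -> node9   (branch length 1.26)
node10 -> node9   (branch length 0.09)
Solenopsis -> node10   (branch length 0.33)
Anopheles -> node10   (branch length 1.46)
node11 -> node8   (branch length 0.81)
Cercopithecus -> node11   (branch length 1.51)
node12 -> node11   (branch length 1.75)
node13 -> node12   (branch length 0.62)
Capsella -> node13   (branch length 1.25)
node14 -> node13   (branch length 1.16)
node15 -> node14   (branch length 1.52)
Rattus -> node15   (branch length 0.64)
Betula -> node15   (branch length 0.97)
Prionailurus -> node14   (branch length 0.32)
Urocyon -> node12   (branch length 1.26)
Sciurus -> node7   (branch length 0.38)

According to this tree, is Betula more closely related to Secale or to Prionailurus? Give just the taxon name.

Prionailurus

The MRCA of Betula and Prionailurus subtends ((Rattus,Betula),Prionailurus) (3 taxa).
The MRCA of Betula and Secale is the root, subtending the entire tree (17 taxa).
The first is nested inside the second, so Betula shares a more recent common ancestor with Prionailurus.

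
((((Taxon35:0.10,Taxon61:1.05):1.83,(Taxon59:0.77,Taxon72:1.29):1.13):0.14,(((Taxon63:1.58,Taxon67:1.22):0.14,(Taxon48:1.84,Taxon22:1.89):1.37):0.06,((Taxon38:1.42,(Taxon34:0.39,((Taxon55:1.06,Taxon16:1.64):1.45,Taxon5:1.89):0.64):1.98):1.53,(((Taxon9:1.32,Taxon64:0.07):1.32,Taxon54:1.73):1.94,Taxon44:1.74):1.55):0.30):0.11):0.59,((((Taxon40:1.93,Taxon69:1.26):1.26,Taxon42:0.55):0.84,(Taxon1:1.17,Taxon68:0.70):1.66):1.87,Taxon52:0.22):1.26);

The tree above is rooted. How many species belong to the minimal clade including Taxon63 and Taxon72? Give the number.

17

The MRCA of Taxon63 and Taxon72 is the node subtending (((Taxon35,Taxon61),(Taxon59,Taxon72)),(((Taxon63,Taxon67),(Taxon48,Taxon22)),((Taxon38,(Taxon34,((Taxon55,Taxon16),Taxon5))),(((Taxon9,Taxon64),Taxon54),Taxon44)))).
That clade contains 17 terminal taxa: Taxon16, Taxon22, Taxon34, Taxon35, Taxon38, Taxon44, Taxon48, Taxon5, Taxon54, Taxon55, Taxon59, Taxon61, Taxon63, Taxon64, Taxon67, Taxon72, Taxon9.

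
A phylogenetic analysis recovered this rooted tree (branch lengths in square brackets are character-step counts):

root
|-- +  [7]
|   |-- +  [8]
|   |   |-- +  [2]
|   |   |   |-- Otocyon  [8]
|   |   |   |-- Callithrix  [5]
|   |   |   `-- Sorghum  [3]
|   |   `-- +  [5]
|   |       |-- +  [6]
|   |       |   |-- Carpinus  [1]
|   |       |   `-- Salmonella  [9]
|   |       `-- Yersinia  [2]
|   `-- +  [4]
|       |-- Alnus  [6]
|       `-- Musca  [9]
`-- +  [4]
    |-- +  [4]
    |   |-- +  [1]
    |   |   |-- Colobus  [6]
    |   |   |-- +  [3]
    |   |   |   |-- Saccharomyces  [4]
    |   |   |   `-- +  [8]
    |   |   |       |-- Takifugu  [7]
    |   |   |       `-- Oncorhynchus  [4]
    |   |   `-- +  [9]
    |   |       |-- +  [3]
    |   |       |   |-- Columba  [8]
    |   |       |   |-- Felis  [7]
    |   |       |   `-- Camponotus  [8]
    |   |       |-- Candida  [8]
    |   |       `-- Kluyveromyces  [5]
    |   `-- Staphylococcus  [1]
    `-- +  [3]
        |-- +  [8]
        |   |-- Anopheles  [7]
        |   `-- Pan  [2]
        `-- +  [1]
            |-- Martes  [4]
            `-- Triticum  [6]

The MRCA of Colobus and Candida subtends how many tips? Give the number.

The MRCA of Colobus and Candida is the node subtending (Colobus,(Saccharomyces,(Takifugu,Oncorhynchus)),((Columba,Felis,Camponotus),Candida,Kluyveromyces)).
That clade contains 9 terminal taxa: Camponotus, Candida, Colobus, Columba, Felis, Kluyveromyces, Oncorhynchus, Saccharomyces, Takifugu.

9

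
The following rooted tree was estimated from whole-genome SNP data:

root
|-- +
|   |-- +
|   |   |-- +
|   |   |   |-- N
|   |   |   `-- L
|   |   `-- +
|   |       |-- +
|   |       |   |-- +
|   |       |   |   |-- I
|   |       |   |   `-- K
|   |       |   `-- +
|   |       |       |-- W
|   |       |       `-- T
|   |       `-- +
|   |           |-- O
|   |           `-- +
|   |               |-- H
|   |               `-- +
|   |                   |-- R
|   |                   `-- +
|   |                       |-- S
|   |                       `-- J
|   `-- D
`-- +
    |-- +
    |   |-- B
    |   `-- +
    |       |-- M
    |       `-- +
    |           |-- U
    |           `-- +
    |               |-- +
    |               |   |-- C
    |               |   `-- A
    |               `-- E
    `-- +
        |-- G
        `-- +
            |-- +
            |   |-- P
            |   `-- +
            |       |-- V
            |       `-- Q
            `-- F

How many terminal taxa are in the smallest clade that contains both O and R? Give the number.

5

The MRCA of O and R is the node subtending (O,(H,(R,(S,J)))).
That clade contains 5 terminal taxa: H, J, O, R, S.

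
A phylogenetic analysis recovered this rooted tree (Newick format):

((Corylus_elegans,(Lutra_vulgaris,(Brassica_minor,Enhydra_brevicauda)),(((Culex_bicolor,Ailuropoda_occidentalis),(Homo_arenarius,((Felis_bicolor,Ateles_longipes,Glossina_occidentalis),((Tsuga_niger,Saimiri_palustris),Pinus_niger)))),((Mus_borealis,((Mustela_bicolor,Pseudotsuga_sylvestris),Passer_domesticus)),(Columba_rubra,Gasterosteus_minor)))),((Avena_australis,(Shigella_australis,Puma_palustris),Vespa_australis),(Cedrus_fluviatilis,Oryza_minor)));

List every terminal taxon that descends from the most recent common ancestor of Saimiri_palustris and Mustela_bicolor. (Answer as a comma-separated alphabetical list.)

Tracing Saimiri_palustris: it sits inside (Tsuga_niger,Saimiri_palustris).
Tracing Mustela_bicolor: it sits inside (Mustela_bicolor,Pseudotsuga_sylvestris).
The smallest clade enclosing both is (((Culex_bicolor,Ailuropoda_occidentalis),(Homo_arenarius,((Felis_bicolor,Ateles_longipes,Glossina_occidentalis),((Tsuga_niger,Saimiri_palustris),Pinus_niger)))),((Mus_borealis,((Mustela_bicolor,Pseudotsuga_sylvestris),Passer_domesticus)),(Columba_rubra,Gasterosteus_minor))); the answer is its 15 terminal taxa in alphabetical order.

Ailuropoda_occidentalis, Ateles_longipes, Columba_rubra, Culex_bicolor, Felis_bicolor, Gasterosteus_minor, Glossina_occidentalis, Homo_arenarius, Mus_borealis, Mustela_bicolor, Passer_domesticus, Pinus_niger, Pseudotsuga_sylvestris, Saimiri_palustris, Tsuga_niger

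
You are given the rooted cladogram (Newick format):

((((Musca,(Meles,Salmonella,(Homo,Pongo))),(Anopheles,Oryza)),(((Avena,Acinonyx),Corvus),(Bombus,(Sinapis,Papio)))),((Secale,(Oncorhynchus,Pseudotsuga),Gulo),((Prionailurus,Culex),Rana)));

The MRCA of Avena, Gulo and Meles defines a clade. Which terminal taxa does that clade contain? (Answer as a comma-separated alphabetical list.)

Tracing Avena: it sits inside (Avena,Acinonyx).
Tracing Gulo: it sits inside (Secale,(Oncorhynchus,Pseudotsuga),Gulo).
Tracing Meles: it sits inside (Meles,Salmonella,(Homo,Pongo)).
The smallest clade enclosing all 3 is the whole tree (their MRCA is the root), so the answer is all 20 tips in alphabetical order.

Acinonyx, Anopheles, Avena, Bombus, Corvus, Culex, Gulo, Homo, Meles, Musca, Oncorhynchus, Oryza, Papio, Pongo, Prionailurus, Pseudotsuga, Rana, Salmonella, Secale, Sinapis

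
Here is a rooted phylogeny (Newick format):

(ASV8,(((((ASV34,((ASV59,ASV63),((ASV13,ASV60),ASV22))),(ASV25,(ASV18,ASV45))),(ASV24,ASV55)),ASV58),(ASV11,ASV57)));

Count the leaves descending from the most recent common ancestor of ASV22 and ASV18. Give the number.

9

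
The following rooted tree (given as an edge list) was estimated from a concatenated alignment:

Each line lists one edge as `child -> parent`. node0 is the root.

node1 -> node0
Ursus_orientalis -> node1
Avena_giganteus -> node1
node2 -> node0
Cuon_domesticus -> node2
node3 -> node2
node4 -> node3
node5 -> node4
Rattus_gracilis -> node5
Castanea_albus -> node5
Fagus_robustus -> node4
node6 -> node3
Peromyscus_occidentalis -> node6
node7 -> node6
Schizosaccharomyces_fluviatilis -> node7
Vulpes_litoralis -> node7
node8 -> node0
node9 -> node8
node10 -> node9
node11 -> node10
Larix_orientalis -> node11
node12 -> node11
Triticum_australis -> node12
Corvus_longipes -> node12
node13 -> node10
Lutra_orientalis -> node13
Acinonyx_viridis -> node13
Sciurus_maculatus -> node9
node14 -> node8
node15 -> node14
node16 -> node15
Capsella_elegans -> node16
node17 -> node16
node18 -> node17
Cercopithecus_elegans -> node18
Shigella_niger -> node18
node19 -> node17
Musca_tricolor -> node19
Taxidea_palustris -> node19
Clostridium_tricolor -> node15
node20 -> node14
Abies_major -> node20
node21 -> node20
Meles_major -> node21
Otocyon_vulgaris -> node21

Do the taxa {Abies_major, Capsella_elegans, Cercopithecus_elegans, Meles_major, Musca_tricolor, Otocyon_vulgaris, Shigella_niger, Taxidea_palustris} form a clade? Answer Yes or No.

The MRCA of the listed taxa subtends (((Capsella_elegans,((Cercopithecus_elegans,Shigella_niger),(Musca_tricolor,Taxidea_palustris))),Clostridium_tricolor),(Abies_major,(Meles_major,Otocyon_vulgaris))).
That clade also contains Clostridium_tricolor, which is not in the proposed group, so the group is not monophyletic.

No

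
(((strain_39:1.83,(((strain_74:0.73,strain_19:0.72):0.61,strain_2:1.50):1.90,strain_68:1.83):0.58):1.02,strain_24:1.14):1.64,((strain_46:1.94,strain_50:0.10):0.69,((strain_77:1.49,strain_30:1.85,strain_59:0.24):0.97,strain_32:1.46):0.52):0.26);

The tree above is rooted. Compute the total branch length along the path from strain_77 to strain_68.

8.31

The path runs strain_77 → … → MRCA → … → strain_68; the MRCA is the root of the tree.
Branch lengths along that path: 1.49 + 0.97 + 0.52 + 0.26 + 1.64 + 1.02 + 0.58 + 1.83 = 8.31.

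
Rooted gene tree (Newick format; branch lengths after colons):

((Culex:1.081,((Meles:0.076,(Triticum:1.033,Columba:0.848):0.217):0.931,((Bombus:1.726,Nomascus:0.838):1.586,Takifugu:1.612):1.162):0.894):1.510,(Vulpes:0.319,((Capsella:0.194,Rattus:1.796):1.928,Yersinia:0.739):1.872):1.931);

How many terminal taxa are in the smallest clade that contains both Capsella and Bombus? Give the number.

11

The MRCA of Capsella and Bombus is the root, so the clade is the entire tree.
That clade contains 11 terminal taxa: Bombus, Capsella, Columba, Culex, Meles, Nomascus, Rattus, Takifugu, Triticum, Vulpes, Yersinia.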